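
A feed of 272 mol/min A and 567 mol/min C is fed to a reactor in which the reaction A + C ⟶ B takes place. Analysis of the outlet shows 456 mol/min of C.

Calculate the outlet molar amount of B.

111 mol/min

For C: n = n₀ − 1ξ → 456 = 567 − 1ξ, giving ξ = 111 mol/min.
Outlet amounts (n = n₀ + ν ξ):
  A: 272 − 1(111) = 161
  C: 567 − 1(111) = 456
  B: 0 + 1(111) = 111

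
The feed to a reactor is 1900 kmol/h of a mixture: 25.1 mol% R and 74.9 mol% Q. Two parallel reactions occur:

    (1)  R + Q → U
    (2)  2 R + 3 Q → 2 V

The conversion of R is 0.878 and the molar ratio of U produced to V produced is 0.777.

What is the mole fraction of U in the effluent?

Conversion of R: R consumed = 0.878 × 476.9 = 418.7 kmol/h = 1ξ₁ + 2ξ₂.
Selectivity: 1ξ₁ / (2ξ₂) = 0.777 → ξ₁ = 1.554 ξ₂.
Substitute: (1·1.554 + 2) ξ₂ = 418.7 → ξ₂ = 117.8 kmol/h, ξ₁ = 183.1 kmol/h.
Outlet amounts (n = n₀ + Σ ν·ξ):
  R: 476.9 − 1(183.1) − 2(117.8) = 58.18
  Q: 1423 − 1(183.1) − 3(117.8) = 886.6
  U: 0 + 1(183.1) = 183.1
  V: 0 + 2(117.8) = 235.6
Total out = 1363 kmol/h; y_U = 183.1 / 1363 = 0.1343.

0.134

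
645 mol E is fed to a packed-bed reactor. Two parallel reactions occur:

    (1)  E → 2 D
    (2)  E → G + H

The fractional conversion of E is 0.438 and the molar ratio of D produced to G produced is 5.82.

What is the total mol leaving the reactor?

928 mol

Conversion of E: E consumed = 0.438 × 645 = 282.5 mol = 1ξ₁ + 1ξ₂.
Selectivity: 2ξ₁ / (1ξ₂) = 5.82 → ξ₁ = 2.91 ξ₂.
Substitute: (1·2.91 + 1) ξ₂ = 282.5 → ξ₂ = 72.25 mol, ξ₁ = 210.3 mol.
Outlet amounts (n = n₀ + Σ ν·ξ):
  E: 645 − 1(210.3) − 1(72.25) = 362.5
  D: 0 + 2(210.3) = 420.5
  G: 0 + 1(72.25) = 72.25
  H: 0 + 1(72.25) = 72.25
Total out = 362.5 + 420.5 + 72.25 + 72.25 = 927.5 mol.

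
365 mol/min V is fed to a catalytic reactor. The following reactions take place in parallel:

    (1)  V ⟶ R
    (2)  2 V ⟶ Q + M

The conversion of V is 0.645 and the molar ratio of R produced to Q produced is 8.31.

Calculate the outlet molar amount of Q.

Conversion of V: V consumed = 0.645 × 365 = 235.4 mol/min = 1ξ₁ + 2ξ₂.
Selectivity: 1ξ₁ / (1ξ₂) = 8.31 → ξ₁ = 8.31 ξ₂.
Substitute: (1·8.31 + 2) ξ₂ = 235.4 → ξ₂ = 22.83 mol/min, ξ₁ = 189.8 mol/min.
Outlet amounts (n = n₀ + Σ ν·ξ):
  V: 365 − 1(189.8) − 2(22.83) = 129.6
  R: 0 + 1(189.8) = 189.8
  Q: 0 + 1(22.83) = 22.83
  M: 0 + 1(22.83) = 22.83

22.8 mol/min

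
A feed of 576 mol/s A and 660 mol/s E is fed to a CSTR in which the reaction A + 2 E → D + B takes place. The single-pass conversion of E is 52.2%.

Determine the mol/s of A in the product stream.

E reacted = 0.522 × 660 = 344.5 mol/s; ν_E = −2, so ξ = 344.5/2 = 172.3 mol/s.
Outlet amounts (n = n₀ + ν ξ):
  A: 576 − 1(172.3) = 403.7
  E: 660 − 2(172.3) = 315.5
  D: 0 + 1(172.3) = 172.3
  B: 0 + 1(172.3) = 172.3

404 mol/s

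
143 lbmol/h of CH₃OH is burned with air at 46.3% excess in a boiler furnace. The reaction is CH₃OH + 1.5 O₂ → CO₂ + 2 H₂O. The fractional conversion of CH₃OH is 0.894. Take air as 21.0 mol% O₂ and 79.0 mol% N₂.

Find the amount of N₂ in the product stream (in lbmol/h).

1180 lbmol/h

Stoichiometric O₂ = 1.5 × 143 = 214.5 lbmol/h; O₂ fed = 214.5 × 1.463 = 313.8 lbmol/h.
N₂ fed = 313.8 × 79/21 = 1181 lbmol/h.
Fuel reacted = 0.894 × 143 → ξ = 127.8 lbmol/h.
Outlet (n = n₀ + ν ξ):
  CH₃OH: 143 − 1(127.8) = 15.16
  O₂: 313.8 − 1.5(127.8) = 122.1
  N₂: 1181 (inert)
  CO₂: 0 + 1(127.8) = 127.8
  H₂O: 0 + 2(127.8) = 255.7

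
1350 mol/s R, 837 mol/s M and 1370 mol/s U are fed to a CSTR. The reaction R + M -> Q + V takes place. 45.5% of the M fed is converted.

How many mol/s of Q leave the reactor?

381 mol/s

M reacted = 0.455 × 837 = 380.8 mol/s; ν_M = −1, so ξ = 380.8/1 = 380.8 mol/s.
Outlet amounts (n = n₀ + ν ξ):
  R: 1350 − 1(380.8) = 969.2
  M: 837 − 1(380.8) = 456.2
  Q: 0 + 1(380.8) = 380.8
  V: 0 + 1(380.8) = 380.8
  U: 1370 (inert)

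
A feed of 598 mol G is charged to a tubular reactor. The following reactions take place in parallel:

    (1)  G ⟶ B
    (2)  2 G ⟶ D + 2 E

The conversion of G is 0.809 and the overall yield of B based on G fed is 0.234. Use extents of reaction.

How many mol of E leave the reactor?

Yield of B: 1ξ₁ / 598 = 0.234 → ξ₁ = 139.9 mol.
Conversion of G: 1ξ₁ + 2ξ₂ = 0.809 × 598 = 483.8 → ξ₂ = 171.9 mol.
Outlet amounts (n = n₀ + Σ ν·ξ):
  G: 598 − 1(139.9) − 2(171.9) = 114.2
  B: 0 + 1(139.9) = 139.9
  D: 0 + 1(171.9) = 171.9
  E: 0 + 2(171.9) = 343.9

344 mol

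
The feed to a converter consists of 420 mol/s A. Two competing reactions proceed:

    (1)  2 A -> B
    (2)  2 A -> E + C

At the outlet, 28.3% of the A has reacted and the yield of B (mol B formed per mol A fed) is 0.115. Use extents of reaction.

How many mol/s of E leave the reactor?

Yield of B: 1ξ₁ / 420 = 0.115 → ξ₁ = 48.3 mol/s.
Conversion of A: 2ξ₁ + 2ξ₂ = 0.283 × 420 = 118.9 → ξ₂ = 11.13 mol/s.
Outlet amounts (n = n₀ + Σ ν·ξ):
  A: 420 − 2(48.3) − 2(11.13) = 301.1
  B: 0 + 1(48.3) = 48.3
  E: 0 + 1(11.13) = 11.13
  C: 0 + 1(11.13) = 11.13

11.1 mol/s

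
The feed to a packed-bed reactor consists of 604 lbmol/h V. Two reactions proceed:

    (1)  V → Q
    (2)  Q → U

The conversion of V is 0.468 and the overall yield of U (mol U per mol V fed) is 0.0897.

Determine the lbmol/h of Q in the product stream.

228 lbmol/h

Conversion of V: V consumed = 1ξ₁ = 0.468 × 604 → ξ₁ = 282.7 lbmol/h.
Yield of U: 1ξ₂ / 604 = 0.0897 → ξ₂ = 54.18 lbmol/h.
Outlet amounts (n = n₀ + Σ ν·ξ):
  V: 604 − 1(282.7) = 321.3
  Q: 0 + 1(282.7) − 1(54.18) = 228.5
  U: 0 + 1(54.18) = 54.18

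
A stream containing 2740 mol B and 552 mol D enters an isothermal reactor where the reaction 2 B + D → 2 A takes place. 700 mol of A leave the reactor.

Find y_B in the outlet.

For A: n = n₀ + 2ξ → 700 = 0 + 2ξ, giving ξ = 350 mol.
Outlet amounts (n = n₀ + ν ξ):
  B: 2740 − 2(350) = 2040
  D: 552 − 1(350) = 202
  A: 0 + 2(350) = 700
Total out = 2942 mol; y_B = 2040 / 2942 = 0.6934.

0.693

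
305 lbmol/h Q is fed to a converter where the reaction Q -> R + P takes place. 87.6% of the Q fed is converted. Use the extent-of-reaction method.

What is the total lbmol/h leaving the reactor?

Q reacted = 0.876 × 305 = 267.2 lbmol/h; ν_Q = −1, so ξ = 267.2/1 = 267.2 lbmol/h.
Outlet amounts (n = n₀ + ν ξ):
  Q: 305 − 1(267.2) = 37.82
  R: 0 + 1(267.2) = 267.2
  P: 0 + 1(267.2) = 267.2
Total out = 37.82 + 267.2 + 267.2 = 572.2 lbmol/h.

572 lbmol/h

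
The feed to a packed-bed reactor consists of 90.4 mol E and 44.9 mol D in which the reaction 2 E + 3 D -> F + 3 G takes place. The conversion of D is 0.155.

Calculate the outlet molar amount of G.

D reacted = 0.155 × 44.9 = 6.959 mol; ν_D = −3, so ξ = 6.959/3 = 2.32 mol.
Outlet amounts (n = n₀ + ν ξ):
  E: 90.4 − 2(2.32) = 85.76
  D: 44.9 − 3(2.32) = 37.94
  F: 0 + 1(2.32) = 2.32
  G: 0 + 3(2.32) = 6.959

6.96 mol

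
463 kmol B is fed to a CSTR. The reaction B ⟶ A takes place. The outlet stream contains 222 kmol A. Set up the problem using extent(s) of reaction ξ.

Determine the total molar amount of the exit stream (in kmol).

For A: n = n₀ + 1ξ → 222 = 0 + 1ξ, giving ξ = 222 kmol.
Outlet amounts (n = n₀ + ν ξ):
  B: 463 − 1(222) = 241
  A: 0 + 1(222) = 222
Total out = 241 + 222 = 463 kmol.

463 kmol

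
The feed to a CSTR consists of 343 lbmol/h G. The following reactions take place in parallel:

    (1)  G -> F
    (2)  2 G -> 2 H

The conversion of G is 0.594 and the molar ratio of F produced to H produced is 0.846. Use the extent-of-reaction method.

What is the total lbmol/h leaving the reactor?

343 lbmol/h

Conversion of G: G consumed = 0.594 × 343 = 203.7 lbmol/h = 1ξ₁ + 2ξ₂.
Selectivity: 1ξ₁ / (2ξ₂) = 0.846 → ξ₁ = 1.692 ξ₂.
Substitute: (1·1.692 + 2) ξ₂ = 203.7 → ξ₂ = 55.18 lbmol/h, ξ₁ = 93.37 lbmol/h.
Outlet amounts (n = n₀ + Σ ν·ξ):
  G: 343 − 1(93.37) − 2(55.18) = 139.3
  F: 0 + 1(93.37) = 93.37
  H: 0 + 2(55.18) = 110.4
Total out = 139.3 + 93.37 + 110.4 = 343 lbmol/h.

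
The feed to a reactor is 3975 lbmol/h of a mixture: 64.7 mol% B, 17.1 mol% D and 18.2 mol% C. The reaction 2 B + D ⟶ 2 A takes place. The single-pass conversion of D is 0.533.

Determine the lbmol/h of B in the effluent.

1850 lbmol/h

D reacted = 0.533 × 679.7 = 362.3 lbmol/h; ν_D = −1, so ξ = 362.3/1 = 362.3 lbmol/h.
Outlet amounts (n = n₀ + ν ξ):
  B: 2572 − 2(362.3) = 1847
  D: 679.7 − 1(362.3) = 317.4
  A: 0 + 2(362.3) = 724.6
  C: 723.5 (inert)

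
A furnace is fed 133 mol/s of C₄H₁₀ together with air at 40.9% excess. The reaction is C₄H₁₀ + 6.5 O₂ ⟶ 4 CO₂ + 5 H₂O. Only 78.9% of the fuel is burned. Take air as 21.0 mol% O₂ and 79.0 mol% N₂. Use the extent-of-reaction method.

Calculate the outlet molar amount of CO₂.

Stoichiometric O₂ = 6.5 × 133 = 864.5 mol/s; O₂ fed = 864.5 × 1.409 = 1218 mol/s.
N₂ fed = 1218 × 79/21 = 4582 mol/s.
Fuel reacted = 0.789 × 133 → ξ = 104.9 mol/s.
Outlet (n = n₀ + ν ξ):
  C₄H₁₀: 133 − 1(104.9) = 28.06
  O₂: 1218 − 6.5(104.9) = 536
  N₂: 4582 (inert)
  CO₂: 0 + 4(104.9) = 419.7
  H₂O: 0 + 5(104.9) = 524.7

420 mol/s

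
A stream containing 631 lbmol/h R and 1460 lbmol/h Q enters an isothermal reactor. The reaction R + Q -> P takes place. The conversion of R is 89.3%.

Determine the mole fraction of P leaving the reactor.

R reacted = 0.893 × 631 = 563.5 lbmol/h; ν_R = −1, so ξ = 563.5/1 = 563.5 lbmol/h.
Outlet amounts (n = n₀ + ν ξ):
  R: 631 − 1(563.5) = 67.52
  Q: 1460 − 1(563.5) = 896.5
  P: 0 + 1(563.5) = 563.5
Total out = 1528 lbmol/h; y_P = 563.5 / 1528 = 0.3689.

0.369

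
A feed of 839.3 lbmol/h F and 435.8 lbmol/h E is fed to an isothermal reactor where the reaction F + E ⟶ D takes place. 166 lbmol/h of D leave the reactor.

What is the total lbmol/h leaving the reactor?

1110 lbmol/h

For D: n = n₀ + 1ξ → 166 = 0 + 1ξ, giving ξ = 166 lbmol/h.
Outlet amounts (n = n₀ + ν ξ):
  F: 839.3 − 1(166) = 673.3
  E: 435.8 − 1(166) = 269.8
  D: 0 + 1(166) = 166
Total out = 673.3 + 269.8 + 166 = 1109 lbmol/h.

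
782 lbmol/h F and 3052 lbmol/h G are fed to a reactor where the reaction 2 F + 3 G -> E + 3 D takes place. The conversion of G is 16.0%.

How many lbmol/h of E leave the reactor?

G reacted = 0.16 × 3052 = 488.3 lbmol/h; ν_G = −3, so ξ = 488.3/3 = 162.8 lbmol/h.
Outlet amounts (n = n₀ + ν ξ):
  F: 782 − 2(162.8) = 456.5
  G: 3052 − 3(162.8) = 2564
  E: 0 + 1(162.8) = 162.8
  D: 0 + 3(162.8) = 488.3

163 lbmol/h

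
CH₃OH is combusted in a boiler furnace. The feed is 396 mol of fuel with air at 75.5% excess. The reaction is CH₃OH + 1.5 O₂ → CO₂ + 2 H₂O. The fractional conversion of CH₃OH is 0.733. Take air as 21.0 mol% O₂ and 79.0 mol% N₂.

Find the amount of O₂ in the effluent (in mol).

607 mol

Stoichiometric O₂ = 1.5 × 396 = 594 mol; O₂ fed = 594 × 1.755 = 1042 mol.
N₂ fed = 1042 × 79/21 = 3922 mol.
Fuel reacted = 0.733 × 396 → ξ = 290.3 mol.
Outlet (n = n₀ + ν ξ):
  CH₃OH: 396 − 1(290.3) = 105.7
  O₂: 1042 − 1.5(290.3) = 607.1
  N₂: 3922 (inert)
  CO₂: 0 + 1(290.3) = 290.3
  H₂O: 0 + 2(290.3) = 580.5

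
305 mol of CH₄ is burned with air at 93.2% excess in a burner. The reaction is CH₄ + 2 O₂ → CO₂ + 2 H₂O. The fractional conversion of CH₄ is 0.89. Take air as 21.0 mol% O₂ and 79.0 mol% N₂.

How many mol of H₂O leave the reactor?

Stoichiometric O₂ = 2 × 305 = 610 mol; O₂ fed = 610 × 1.932 = 1179 mol.
N₂ fed = 1179 × 79/21 = 4433 mol.
Fuel reacted = 0.89 × 305 → ξ = 271.4 mol.
Outlet (n = n₀ + ν ξ):
  CH₄: 305 − 1(271.4) = 33.55
  O₂: 1179 − 2(271.4) = 635.6
  N₂: 4433 (inert)
  CO₂: 0 + 1(271.4) = 271.4
  H₂O: 0 + 2(271.4) = 542.9

543 mol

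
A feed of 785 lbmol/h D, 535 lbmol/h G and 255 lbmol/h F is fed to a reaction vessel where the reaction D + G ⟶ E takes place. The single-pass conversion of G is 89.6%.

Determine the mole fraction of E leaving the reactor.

G reacted = 0.896 × 535 = 479.4 lbmol/h; ν_G = −1, so ξ = 479.4/1 = 479.4 lbmol/h.
Outlet amounts (n = n₀ + ν ξ):
  D: 785 − 1(479.4) = 305.6
  G: 535 − 1(479.4) = 55.64
  E: 0 + 1(479.4) = 479.4
  F: 255 (inert)
Total out = 1096 lbmol/h; y_E = 479.4 / 1096 = 0.4375.

0.438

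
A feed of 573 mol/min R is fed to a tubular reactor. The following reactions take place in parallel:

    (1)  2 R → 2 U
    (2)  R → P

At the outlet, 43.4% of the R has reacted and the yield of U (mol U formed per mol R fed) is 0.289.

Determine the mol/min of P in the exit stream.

83.1 mol/min

Yield of U: 2ξ₁ / 573 = 0.289 → ξ₁ = 82.8 mol/min.
Conversion of R: 2ξ₁ + 1ξ₂ = 0.434 × 573 = 248.7 → ξ₂ = 83.09 mol/min.
Outlet amounts (n = n₀ + Σ ν·ξ):
  R: 573 − 2(82.8) − 1(83.09) = 324.3
  U: 0 + 2(82.8) = 165.6
  P: 0 + 1(83.09) = 83.09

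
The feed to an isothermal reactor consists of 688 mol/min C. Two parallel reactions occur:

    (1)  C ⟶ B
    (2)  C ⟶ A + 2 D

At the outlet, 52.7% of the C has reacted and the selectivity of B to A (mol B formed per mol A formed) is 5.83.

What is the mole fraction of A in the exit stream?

Conversion of C: C consumed = 0.527 × 688 = 362.6 mol/min = 1ξ₁ + 1ξ₂.
Selectivity: 1ξ₁ / (1ξ₂) = 5.83 → ξ₁ = 5.83 ξ₂.
Substitute: (1·5.83 + 1) ξ₂ = 362.6 → ξ₂ = 53.09 mol/min, ξ₁ = 309.5 mol/min.
Outlet amounts (n = n₀ + Σ ν·ξ):
  C: 688 − 1(309.5) − 1(53.09) = 325.4
  B: 0 + 1(309.5) = 309.5
  A: 0 + 1(53.09) = 53.09
  D: 0 + 2(53.09) = 106.2
Total out = 794.2 mol/min; y_A = 53.09 / 794.2 = 0.06684.

0.0668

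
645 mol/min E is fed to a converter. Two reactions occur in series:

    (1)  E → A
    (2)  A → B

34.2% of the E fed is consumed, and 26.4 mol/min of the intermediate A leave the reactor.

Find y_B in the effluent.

Conversion of E: E consumed = 1ξ₁ = 0.342 × 645 → ξ₁ = 220.6 mol/min.
A balance: n_A = 0 + 1ξ₁ − 1ξ₂ = 26.4 → ξ₂ = (1·220.6 − 26.4)/1 = 194.2 mol/min.
Outlet amounts (n = n₀ + Σ ν·ξ):
  E: 645 − 1(220.6) = 424.4
  A: 0 + 1(220.6) − 1(194.2) = 26.4
  B: 0 + 1(194.2) = 194.2
Total out = 645 mol/min; y_B = 194.2 / 645 = 0.3011.

0.301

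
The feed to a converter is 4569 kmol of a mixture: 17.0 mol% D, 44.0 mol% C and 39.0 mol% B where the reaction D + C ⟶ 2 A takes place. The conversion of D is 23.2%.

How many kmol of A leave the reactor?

D reacted = 0.232 × 776.7 = 180.2 kmol; ν_D = −1, so ξ = 180.2/1 = 180.2 kmol.
Outlet amounts (n = n₀ + ν ξ):
  D: 776.7 − 1(180.2) = 596.5
  C: 2010 − 1(180.2) = 1830
  A: 0 + 2(180.2) = 360.4
  B: 1782 (inert)

360 kmol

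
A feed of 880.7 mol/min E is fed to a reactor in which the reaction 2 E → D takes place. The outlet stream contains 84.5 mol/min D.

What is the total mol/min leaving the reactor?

796 mol/min

For D: n = n₀ + 1ξ → 84.5 = 0 + 1ξ, giving ξ = 84.5 mol/min.
Outlet amounts (n = n₀ + ν ξ):
  E: 880.7 − 2(84.5) = 711.7
  D: 0 + 1(84.5) = 84.5
Total out = 711.7 + 84.5 = 796.2 mol/min.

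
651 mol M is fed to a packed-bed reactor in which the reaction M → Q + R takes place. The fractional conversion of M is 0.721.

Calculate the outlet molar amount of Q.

M reacted = 0.721 × 651 = 469.4 mol; ν_M = −1, so ξ = 469.4/1 = 469.4 mol.
Outlet amounts (n = n₀ + ν ξ):
  M: 651 − 1(469.4) = 181.6
  Q: 0 + 1(469.4) = 469.4
  R: 0 + 1(469.4) = 469.4

469 mol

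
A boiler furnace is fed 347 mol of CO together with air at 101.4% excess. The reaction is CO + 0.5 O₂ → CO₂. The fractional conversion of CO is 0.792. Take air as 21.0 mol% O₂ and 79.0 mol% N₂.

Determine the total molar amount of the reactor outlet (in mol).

Stoichiometric O₂ = 0.5 × 347 = 173.5 mol; O₂ fed = 173.5 × 2.014 = 349.4 mol.
N₂ fed = 349.4 × 79/21 = 1315 mol.
Fuel reacted = 0.792 × 347 → ξ = 274.8 mol.
Outlet (n = n₀ + ν ξ):
  CO: 347 − 1(274.8) = 72.18
  O₂: 349.4 − 0.5(274.8) = 212
  N₂: 1315 (inert)
  CO₂: 0 + 1(274.8) = 274.8
Total out = 72.18 + 212 + 1315 + 274.8 = 1874 mol.

1870 mol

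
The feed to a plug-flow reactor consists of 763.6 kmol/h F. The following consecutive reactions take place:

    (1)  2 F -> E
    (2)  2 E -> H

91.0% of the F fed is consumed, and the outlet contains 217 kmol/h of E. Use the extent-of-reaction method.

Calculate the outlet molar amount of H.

65.2 kmol/h

Conversion of F: F consumed = 2ξ₁ = 0.91 × 763.6 → ξ₁ = 347.4 kmol/h.
E balance: n_E = 0 + 1ξ₁ − 2ξ₂ = 217 → ξ₂ = (1·347.4 − 217)/2 = 65.22 kmol/h.
Outlet amounts (n = n₀ + Σ ν·ξ):
  F: 763.6 − 2(347.4) = 68.72
  E: 0 + 1(347.4) − 2(65.22) = 217
  H: 0 + 1(65.22) = 65.22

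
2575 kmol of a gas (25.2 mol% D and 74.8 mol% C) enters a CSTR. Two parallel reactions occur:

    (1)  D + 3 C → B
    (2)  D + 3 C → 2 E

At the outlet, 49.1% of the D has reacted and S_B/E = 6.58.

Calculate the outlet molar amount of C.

970 kmol

Conversion of D: D consumed = 0.491 × 648.9 = 318.6 kmol = 1ξ₁ + 1ξ₂.
Selectivity: 1ξ₁ / (2ξ₂) = 6.58 → ξ₁ = 13.16 ξ₂.
Substitute: (1·13.16 + 1) ξ₂ = 318.6 → ξ₂ = 22.5 kmol, ξ₁ = 296.1 kmol.
Outlet amounts (n = n₀ + Σ ν·ξ):
  D: 648.9 − 1(296.1) − 1(22.5) = 330.3
  C: 1926 − 3(296.1) − 3(22.5) = 970.3
  B: 0 + 1(296.1) = 296.1
  E: 0 + 2(22.5) = 45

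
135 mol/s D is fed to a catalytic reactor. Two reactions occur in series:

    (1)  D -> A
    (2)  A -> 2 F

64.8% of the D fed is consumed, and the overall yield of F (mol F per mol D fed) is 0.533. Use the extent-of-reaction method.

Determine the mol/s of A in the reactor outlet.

Conversion of D: D consumed = 1ξ₁ = 0.648 × 135 → ξ₁ = 87.48 mol/s.
Yield of F: 2ξ₂ / 135 = 0.533 → ξ₂ = 35.98 mol/s.
Outlet amounts (n = n₀ + Σ ν·ξ):
  D: 135 − 1(87.48) = 47.52
  A: 0 + 1(87.48) − 1(35.98) = 51.5
  F: 0 + 2(35.98) = 71.95

51.5 mol/s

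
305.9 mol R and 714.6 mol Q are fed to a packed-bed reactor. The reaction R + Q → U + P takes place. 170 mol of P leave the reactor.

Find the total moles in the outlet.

For P: n = n₀ + 1ξ → 170 = 0 + 1ξ, giving ξ = 170 mol.
Outlet amounts (n = n₀ + ν ξ):
  R: 305.9 − 1(170) = 135.9
  Q: 714.6 − 1(170) = 544.6
  U: 0 + 1(170) = 170
  P: 0 + 1(170) = 170
Total out = 135.9 + 544.6 + 170 + 170 = 1020 mol.

1020 mol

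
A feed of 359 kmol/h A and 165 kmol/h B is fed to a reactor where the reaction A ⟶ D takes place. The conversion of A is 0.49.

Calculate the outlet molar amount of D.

176 kmol/h

A reacted = 0.49 × 359 = 175.9 kmol/h; ν_A = −1, so ξ = 175.9/1 = 175.9 kmol/h.
Outlet amounts (n = n₀ + ν ξ):
  A: 359 − 1(175.9) = 183.1
  D: 0 + 1(175.9) = 175.9
  B: 165 (inert)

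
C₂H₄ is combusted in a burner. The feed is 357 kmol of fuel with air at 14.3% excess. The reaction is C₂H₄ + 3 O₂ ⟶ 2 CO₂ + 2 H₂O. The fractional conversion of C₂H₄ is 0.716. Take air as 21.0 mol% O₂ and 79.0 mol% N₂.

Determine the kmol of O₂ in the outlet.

Stoichiometric O₂ = 3 × 357 = 1071 kmol; O₂ fed = 1071 × 1.143 = 1224 kmol.
N₂ fed = 1224 × 79/21 = 4605 kmol.
Fuel reacted = 0.716 × 357 → ξ = 255.6 kmol.
Outlet (n = n₀ + ν ξ):
  C₂H₄: 357 − 1(255.6) = 101.4
  O₂: 1224 − 3(255.6) = 457.3
  N₂: 4605 (inert)
  CO₂: 0 + 2(255.6) = 511.2
  H₂O: 0 + 2(255.6) = 511.2

457 kmol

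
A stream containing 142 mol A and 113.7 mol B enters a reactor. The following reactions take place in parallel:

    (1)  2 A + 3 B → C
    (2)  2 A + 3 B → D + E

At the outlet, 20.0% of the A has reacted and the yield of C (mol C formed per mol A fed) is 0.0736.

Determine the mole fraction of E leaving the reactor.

Yield of C: 1ξ₁ / 142 = 0.0736 → ξ₁ = 10.45 mol.
Conversion of A: 2ξ₁ + 2ξ₂ = 0.2 × 142 = 28.4 → ξ₂ = 3.749 mol.
Outlet amounts (n = n₀ + Σ ν·ξ):
  A: 142 − 2(10.45) − 2(3.749) = 113.6
  B: 113.7 − 3(10.45) − 3(3.749) = 71.1
  C: 0 + 1(10.45) = 10.45
  D: 0 + 1(3.749) = 3.749
  E: 0 + 1(3.749) = 3.749
Total out = 202.6 mol; y_E = 3.749 / 202.6 = 0.0185.

0.0185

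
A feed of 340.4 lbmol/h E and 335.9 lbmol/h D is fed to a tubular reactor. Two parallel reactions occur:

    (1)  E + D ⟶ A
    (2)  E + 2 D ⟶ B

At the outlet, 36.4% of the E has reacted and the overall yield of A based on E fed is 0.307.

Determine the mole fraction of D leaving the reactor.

0.361

Yield of A: 1ξ₁ / 340.4 = 0.307 → ξ₁ = 104.5 lbmol/h.
Conversion of E: 1ξ₁ + 1ξ₂ = 0.364 × 340.4 = 123.9 → ξ₂ = 19.4 lbmol/h.
Outlet amounts (n = n₀ + Σ ν·ξ):
  E: 340.4 − 1(104.5) − 1(19.4) = 216.5
  D: 335.9 − 1(104.5) − 2(19.4) = 192.6
  A: 0 + 1(104.5) = 104.5
  B: 0 + 1(19.4) = 19.4
Total out = 533 lbmol/h; y_D = 192.6 / 533 = 0.3613.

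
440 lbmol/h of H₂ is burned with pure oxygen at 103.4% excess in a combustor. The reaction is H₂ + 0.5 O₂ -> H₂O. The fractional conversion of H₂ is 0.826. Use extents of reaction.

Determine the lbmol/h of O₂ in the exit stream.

266 lbmol/h

Stoichiometric O₂ = 0.5 × 440 = 220 lbmol/h; O₂ fed = 220 × 2.034 = 447.5 lbmol/h.
Fuel reacted = 0.826 × 440 → ξ = 363.4 lbmol/h.
Outlet (n = n₀ + ν ξ):
  H₂: 440 − 1(363.4) = 76.56
  O₂: 447.5 − 0.5(363.4) = 265.8
  H₂O: 0 + 1(363.4) = 363.4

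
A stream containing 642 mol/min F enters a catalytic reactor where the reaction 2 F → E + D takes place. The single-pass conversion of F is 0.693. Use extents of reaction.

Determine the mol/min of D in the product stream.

F reacted = 0.693 × 642 = 444.9 mol/min; ν_F = −2, so ξ = 444.9/2 = 222.5 mol/min.
Outlet amounts (n = n₀ + ν ξ):
  F: 642 − 2(222.5) = 197.1
  E: 0 + 1(222.5) = 222.5
  D: 0 + 1(222.5) = 222.5

222 mol/min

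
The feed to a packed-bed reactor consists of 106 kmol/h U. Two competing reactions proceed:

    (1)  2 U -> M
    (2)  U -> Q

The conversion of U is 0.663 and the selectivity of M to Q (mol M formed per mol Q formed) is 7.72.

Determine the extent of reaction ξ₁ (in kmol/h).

ξ₁ = 33 kmol/h

Conversion of U: U consumed = 0.663 × 106 = 70.28 kmol/h = 2ξ₁ + 1ξ₂.
Selectivity: 1ξ₁ / (1ξ₂) = 7.72 → ξ₁ = 7.72 ξ₂.
Substitute: (2·7.72 + 1) ξ₂ = 70.28 → ξ₂ = 4.275 kmol/h, ξ₁ = 33 kmol/h.
Outlet amounts (n = n₀ + Σ ν·ξ):
  U: 106 − 2(33) − 1(4.275) = 35.72
  M: 0 + 1(33) = 33
  Q: 0 + 1(4.275) = 4.275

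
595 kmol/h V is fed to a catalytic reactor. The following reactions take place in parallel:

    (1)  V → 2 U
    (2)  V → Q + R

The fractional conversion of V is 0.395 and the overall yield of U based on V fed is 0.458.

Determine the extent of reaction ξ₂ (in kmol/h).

ξ₂ = 98.8 kmol/h

Yield of U: 2ξ₁ / 595 = 0.458 → ξ₁ = 136.3 kmol/h.
Conversion of V: 1ξ₁ + 1ξ₂ = 0.395 × 595 = 235 → ξ₂ = 98.77 kmol/h.
Outlet amounts (n = n₀ + Σ ν·ξ):
  V: 595 − 1(136.3) − 1(98.77) = 360
  U: 0 + 2(136.3) = 272.5
  Q: 0 + 1(98.77) = 98.77
  R: 0 + 1(98.77) = 98.77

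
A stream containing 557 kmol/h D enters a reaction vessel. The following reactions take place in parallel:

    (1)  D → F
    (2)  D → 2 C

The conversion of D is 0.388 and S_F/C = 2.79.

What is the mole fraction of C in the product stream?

Conversion of D: D consumed = 0.388 × 557 = 216.1 kmol/h = 1ξ₁ + 1ξ₂.
Selectivity: 1ξ₁ / (2ξ₂) = 2.79 → ξ₁ = 5.58 ξ₂.
Substitute: (1·5.58 + 1) ξ₂ = 216.1 → ξ₂ = 32.84 kmol/h, ξ₁ = 183.3 kmol/h.
Outlet amounts (n = n₀ + Σ ν·ξ):
  D: 557 − 1(183.3) − 1(32.84) = 340.9
  F: 0 + 1(183.3) = 183.3
  C: 0 + 2(32.84) = 65.69
Total out = 589.8 kmol/h; y_C = 65.69 / 589.8 = 0.1114.

0.111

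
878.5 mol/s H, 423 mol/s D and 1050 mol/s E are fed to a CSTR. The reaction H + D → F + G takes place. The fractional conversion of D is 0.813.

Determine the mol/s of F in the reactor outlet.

D reacted = 0.813 × 423 = 343.9 mol/s; ν_D = −1, so ξ = 343.9/1 = 343.9 mol/s.
Outlet amounts (n = n₀ + ν ξ):
  H: 878.5 − 1(343.9) = 534.6
  D: 423 − 1(343.9) = 79.1
  F: 0 + 1(343.9) = 343.9
  G: 0 + 1(343.9) = 343.9
  E: 1050 (inert)

344 mol/s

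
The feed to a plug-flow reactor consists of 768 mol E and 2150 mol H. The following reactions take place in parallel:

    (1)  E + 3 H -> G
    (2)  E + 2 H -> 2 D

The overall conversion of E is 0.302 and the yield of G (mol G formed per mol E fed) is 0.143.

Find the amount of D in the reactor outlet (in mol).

Yield of G: 1ξ₁ / 768 = 0.143 → ξ₁ = 109.8 mol.
Conversion of E: 1ξ₁ + 1ξ₂ = 0.302 × 768 = 231.9 → ξ₂ = 122.1 mol.
Outlet amounts (n = n₀ + Σ ν·ξ):
  E: 768 − 1(109.8) − 1(122.1) = 536.1
  H: 2150 − 3(109.8) − 2(122.1) = 1576
  G: 0 + 1(109.8) = 109.8
  D: 0 + 2(122.1) = 244.2

244 mol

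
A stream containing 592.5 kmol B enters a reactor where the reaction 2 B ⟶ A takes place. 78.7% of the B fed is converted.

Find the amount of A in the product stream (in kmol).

B reacted = 0.787 × 592.5 = 466.3 kmol; ν_B = −2, so ξ = 466.3/2 = 233.1 kmol.
Outlet amounts (n = n₀ + ν ξ):
  B: 592.5 − 2(233.1) = 126.2
  A: 0 + 1(233.1) = 233.1

233 kmol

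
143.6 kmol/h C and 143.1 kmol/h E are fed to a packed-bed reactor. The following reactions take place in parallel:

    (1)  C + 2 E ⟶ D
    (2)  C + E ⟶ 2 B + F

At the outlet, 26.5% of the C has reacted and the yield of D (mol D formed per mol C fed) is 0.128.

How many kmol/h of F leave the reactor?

Yield of D: 1ξ₁ / 143.6 = 0.128 → ξ₁ = 18.38 kmol/h.
Conversion of C: 1ξ₁ + 1ξ₂ = 0.265 × 143.6 = 38.05 → ξ₂ = 19.67 kmol/h.
Outlet amounts (n = n₀ + Σ ν·ξ):
  C: 143.6 − 1(18.38) − 1(19.67) = 105.5
  E: 143.1 − 2(18.38) − 1(19.67) = 86.67
  D: 0 + 1(18.38) = 18.38
  B: 0 + 2(19.67) = 39.35
  F: 0 + 1(19.67) = 19.67

19.7 kmol/h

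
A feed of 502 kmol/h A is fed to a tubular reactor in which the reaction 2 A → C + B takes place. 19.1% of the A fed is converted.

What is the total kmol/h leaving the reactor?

502 kmol/h

A reacted = 0.191 × 502 = 95.88 kmol/h; ν_A = −2, so ξ = 95.88/2 = 47.94 kmol/h.
Outlet amounts (n = n₀ + ν ξ):
  A: 502 − 2(47.94) = 406.1
  C: 0 + 1(47.94) = 47.94
  B: 0 + 1(47.94) = 47.94
Total out = 406.1 + 47.94 + 47.94 = 502 kmol/h.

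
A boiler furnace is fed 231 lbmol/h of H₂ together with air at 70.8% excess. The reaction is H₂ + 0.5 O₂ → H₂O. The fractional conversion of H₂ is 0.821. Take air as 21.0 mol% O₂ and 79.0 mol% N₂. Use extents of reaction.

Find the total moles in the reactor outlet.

Stoichiometric O₂ = 0.5 × 231 = 115.5 lbmol/h; O₂ fed = 115.5 × 1.708 = 197.3 lbmol/h.
N₂ fed = 197.3 × 79/21 = 742.1 lbmol/h.
Fuel reacted = 0.821 × 231 → ξ = 189.7 lbmol/h.
Outlet (n = n₀ + ν ξ):
  H₂: 231 − 1(189.7) = 41.35
  O₂: 197.3 − 0.5(189.7) = 102.4
  N₂: 742.1 (inert)
  H₂O: 0 + 1(189.7) = 189.7
Total out = 41.35 + 102.4 + 742.1 + 189.7 = 1076 lbmol/h.

1080 lbmol/h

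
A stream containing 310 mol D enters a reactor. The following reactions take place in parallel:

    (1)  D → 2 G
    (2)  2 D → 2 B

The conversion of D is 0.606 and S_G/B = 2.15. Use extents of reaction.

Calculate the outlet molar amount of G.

195 mol

Conversion of D: D consumed = 0.606 × 310 = 187.9 mol = 1ξ₁ + 2ξ₂.
Selectivity: 2ξ₁ / (2ξ₂) = 2.15 → ξ₁ = 2.15 ξ₂.
Substitute: (1·2.15 + 2) ξ₂ = 187.9 → ξ₂ = 45.27 mol, ξ₁ = 97.33 mol.
Outlet amounts (n = n₀ + Σ ν·ξ):
  D: 310 − 1(97.33) − 2(45.27) = 122.1
  G: 0 + 2(97.33) = 194.7
  B: 0 + 2(45.27) = 90.53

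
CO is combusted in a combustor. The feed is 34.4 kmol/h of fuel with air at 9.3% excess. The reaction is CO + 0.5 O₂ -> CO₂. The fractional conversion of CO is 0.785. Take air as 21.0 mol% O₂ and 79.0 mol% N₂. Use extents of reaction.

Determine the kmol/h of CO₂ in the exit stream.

27 kmol/h

Stoichiometric O₂ = 0.5 × 34.4 = 17.2 kmol/h; O₂ fed = 17.2 × 1.093 = 18.8 kmol/h.
N₂ fed = 18.8 × 79/21 = 70.72 kmol/h.
Fuel reacted = 0.785 × 34.4 → ξ = 27 kmol/h.
Outlet (n = n₀ + ν ξ):
  CO: 34.4 − 1(27) = 7.396
  O₂: 18.8 − 0.5(27) = 5.298
  N₂: 70.72 (inert)
  CO₂: 0 + 1(27) = 27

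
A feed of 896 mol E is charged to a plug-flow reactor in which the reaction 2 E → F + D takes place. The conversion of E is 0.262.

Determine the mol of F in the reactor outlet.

117 mol

E reacted = 0.262 × 896 = 234.8 mol; ν_E = −2, so ξ = 234.8/2 = 117.4 mol.
Outlet amounts (n = n₀ + ν ξ):
  E: 896 − 2(117.4) = 661.2
  F: 0 + 1(117.4) = 117.4
  D: 0 + 1(117.4) = 117.4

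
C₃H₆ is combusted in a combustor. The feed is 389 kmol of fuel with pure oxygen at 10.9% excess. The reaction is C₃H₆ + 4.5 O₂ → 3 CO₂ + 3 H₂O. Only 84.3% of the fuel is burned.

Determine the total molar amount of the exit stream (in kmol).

Stoichiometric O₂ = 4.5 × 389 = 1750 kmol; O₂ fed = 1750 × 1.109 = 1941 kmol.
Fuel reacted = 0.843 × 389 → ξ = 327.9 kmol.
Outlet (n = n₀ + ν ξ):
  C₃H₆: 389 − 1(327.9) = 61.07
  O₂: 1941 − 4.5(327.9) = 465.6
  CO₂: 0 + 3(327.9) = 983.8
  H₂O: 0 + 3(327.9) = 983.8
Total out = 61.07 + 465.6 + 983.8 + 983.8 = 2494 kmol.

2490 kmol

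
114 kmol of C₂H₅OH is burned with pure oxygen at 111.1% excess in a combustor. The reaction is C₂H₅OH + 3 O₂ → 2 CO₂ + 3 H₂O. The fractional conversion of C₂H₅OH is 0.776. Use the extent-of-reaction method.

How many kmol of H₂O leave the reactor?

Stoichiometric O₂ = 3 × 114 = 342 kmol; O₂ fed = 342 × 2.111 = 722 kmol.
Fuel reacted = 0.776 × 114 → ξ = 88.46 kmol.
Outlet (n = n₀ + ν ξ):
  C₂H₅OH: 114 − 1(88.46) = 25.54
  O₂: 722 − 3(88.46) = 456.6
  CO₂: 0 + 2(88.46) = 176.9
  H₂O: 0 + 3(88.46) = 265.4

265 kmol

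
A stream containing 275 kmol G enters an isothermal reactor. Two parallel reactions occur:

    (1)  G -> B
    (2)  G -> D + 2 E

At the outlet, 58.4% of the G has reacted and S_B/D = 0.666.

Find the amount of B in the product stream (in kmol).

64.2 kmol

Conversion of G: G consumed = 0.584 × 275 = 160.6 kmol = 1ξ₁ + 1ξ₂.
Selectivity: 1ξ₁ / (1ξ₂) = 0.666 → ξ₁ = 0.666 ξ₂.
Substitute: (1·0.666 + 1) ξ₂ = 160.6 → ξ₂ = 96.4 kmol, ξ₁ = 64.2 kmol.
Outlet amounts (n = n₀ + Σ ν·ξ):
  G: 275 − 1(64.2) − 1(96.4) = 114.4
  B: 0 + 1(64.2) = 64.2
  D: 0 + 1(96.4) = 96.4
  E: 0 + 2(96.4) = 192.8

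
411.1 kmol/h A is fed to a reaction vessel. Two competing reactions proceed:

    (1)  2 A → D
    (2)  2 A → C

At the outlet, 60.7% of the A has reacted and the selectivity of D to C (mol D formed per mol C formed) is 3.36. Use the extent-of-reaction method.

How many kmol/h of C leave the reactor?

28.6 kmol/h

Conversion of A: A consumed = 0.607 × 411.1 = 249.5 kmol/h = 2ξ₁ + 2ξ₂.
Selectivity: 1ξ₁ / (1ξ₂) = 3.36 → ξ₁ = 3.36 ξ₂.
Substitute: (2·3.36 + 2) ξ₂ = 249.5 → ξ₂ = 28.62 kmol/h, ξ₁ = 96.15 kmol/h.
Outlet amounts (n = n₀ + Σ ν·ξ):
  A: 411.1 − 2(96.15) − 2(28.62) = 161.6
  D: 0 + 1(96.15) = 96.15
  C: 0 + 1(28.62) = 28.62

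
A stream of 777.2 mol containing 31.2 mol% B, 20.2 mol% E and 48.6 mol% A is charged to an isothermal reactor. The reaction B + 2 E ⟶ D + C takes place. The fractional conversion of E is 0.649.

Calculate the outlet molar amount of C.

E reacted = 0.649 × 157 = 101.9 mol; ν_E = −2, so ξ = 101.9/2 = 50.94 mol.
Outlet amounts (n = n₀ + ν ξ):
  B: 242.5 − 1(50.94) = 191.5
  E: 157 − 2(50.94) = 55.11
  D: 0 + 1(50.94) = 50.94
  C: 0 + 1(50.94) = 50.94
  A: 377.7 (inert)

50.9 mol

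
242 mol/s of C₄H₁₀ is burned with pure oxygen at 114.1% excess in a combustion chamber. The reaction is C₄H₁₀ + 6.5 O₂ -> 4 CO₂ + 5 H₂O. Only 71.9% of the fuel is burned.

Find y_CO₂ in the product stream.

Stoichiometric O₂ = 6.5 × 242 = 1573 mol/s; O₂ fed = 1573 × 2.141 = 3368 mol/s.
Fuel reacted = 0.719 × 242 → ξ = 174 mol/s.
Outlet (n = n₀ + ν ξ):
  C₄H₁₀: 242 − 1(174) = 68
  O₂: 3368 − 6.5(174) = 2237
  CO₂: 0 + 4(174) = 696
  H₂O: 0 + 5(174) = 870
Total out = 3871 mol/s; y_CO₂ = 696 / 3871 = 0.1798.

0.18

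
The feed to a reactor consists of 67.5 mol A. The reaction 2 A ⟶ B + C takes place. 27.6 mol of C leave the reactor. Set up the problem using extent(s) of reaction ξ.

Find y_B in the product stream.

For C: n = n₀ + 1ξ → 27.6 = 0 + 1ξ, giving ξ = 27.6 mol.
Outlet amounts (n = n₀ + ν ξ):
  A: 67.5 − 2(27.6) = 12.3
  B: 0 + 1(27.6) = 27.6
  C: 0 + 1(27.6) = 27.6
Total out = 67.5 mol; y_B = 27.6 / 67.5 = 0.4089.

0.409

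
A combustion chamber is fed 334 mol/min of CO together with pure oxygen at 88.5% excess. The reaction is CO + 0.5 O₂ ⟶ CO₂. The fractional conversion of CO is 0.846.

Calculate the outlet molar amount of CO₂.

283 mol/min

Stoichiometric O₂ = 0.5 × 334 = 167 mol/min; O₂ fed = 167 × 1.885 = 314.8 mol/min.
Fuel reacted = 0.846 × 334 → ξ = 282.6 mol/min.
Outlet (n = n₀ + ν ξ):
  CO: 334 − 1(282.6) = 51.44
  O₂: 314.8 − 0.5(282.6) = 173.5
  CO₂: 0 + 1(282.6) = 282.6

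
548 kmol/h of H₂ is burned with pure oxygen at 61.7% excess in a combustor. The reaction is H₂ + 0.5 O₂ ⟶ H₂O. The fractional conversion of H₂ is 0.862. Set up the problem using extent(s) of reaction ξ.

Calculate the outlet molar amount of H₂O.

Stoichiometric O₂ = 0.5 × 548 = 274 kmol/h; O₂ fed = 274 × 1.617 = 443.1 kmol/h.
Fuel reacted = 0.862 × 548 → ξ = 472.4 kmol/h.
Outlet (n = n₀ + ν ξ):
  H₂: 548 − 1(472.4) = 75.62
  O₂: 443.1 − 0.5(472.4) = 206.9
  H₂O: 0 + 1(472.4) = 472.4

472 kmol/h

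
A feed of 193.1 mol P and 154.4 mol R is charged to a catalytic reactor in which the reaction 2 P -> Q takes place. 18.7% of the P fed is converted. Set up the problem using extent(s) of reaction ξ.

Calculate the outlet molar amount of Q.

P reacted = 0.187 × 193.1 = 36.11 mol; ν_P = −2, so ξ = 36.11/2 = 18.05 mol.
Outlet amounts (n = n₀ + ν ξ):
  P: 193.1 − 2(18.05) = 157
  Q: 0 + 1(18.05) = 18.05
  R: 154.4 (inert)

18.1 mol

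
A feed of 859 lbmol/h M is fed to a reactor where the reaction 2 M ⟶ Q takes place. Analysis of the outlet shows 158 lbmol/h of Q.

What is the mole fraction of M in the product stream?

For Q: n = n₀ + 1ξ → 158 = 0 + 1ξ, giving ξ = 158 lbmol/h.
Outlet amounts (n = n₀ + ν ξ):
  M: 859 − 2(158) = 543
  Q: 0 + 1(158) = 158
Total out = 701 lbmol/h; y_M = 543 / 701 = 0.7746.

0.775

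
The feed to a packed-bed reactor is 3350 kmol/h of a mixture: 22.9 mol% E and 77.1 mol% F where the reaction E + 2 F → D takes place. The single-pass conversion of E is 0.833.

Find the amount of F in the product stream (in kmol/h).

1300 kmol/h

E reacted = 0.833 × 767.1 = 639 kmol/h; ν_E = −1, so ξ = 639/1 = 639 kmol/h.
Outlet amounts (n = n₀ + ν ξ):
  E: 767.1 − 1(639) = 128.1
  F: 2583 − 2(639) = 1305
  D: 0 + 1(639) = 639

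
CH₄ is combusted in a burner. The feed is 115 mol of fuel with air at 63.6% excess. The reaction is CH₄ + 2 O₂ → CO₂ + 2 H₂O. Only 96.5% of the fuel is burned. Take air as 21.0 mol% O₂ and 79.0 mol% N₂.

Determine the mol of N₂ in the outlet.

1420 mol

Stoichiometric O₂ = 2 × 115 = 230 mol; O₂ fed = 230 × 1.636 = 376.3 mol.
N₂ fed = 376.3 × 79/21 = 1416 mol.
Fuel reacted = 0.965 × 115 → ξ = 111 mol.
Outlet (n = n₀ + ν ξ):
  CH₄: 115 − 1(111) = 4.025
  O₂: 376.3 − 2(111) = 154.3
  N₂: 1416 (inert)
  CO₂: 0 + 1(111) = 111
  H₂O: 0 + 2(111) = 221.9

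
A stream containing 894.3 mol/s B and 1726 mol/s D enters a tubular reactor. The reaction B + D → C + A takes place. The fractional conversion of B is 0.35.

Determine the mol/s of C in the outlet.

313 mol/s

B reacted = 0.35 × 894.3 = 313 mol/s; ν_B = −1, so ξ = 313/1 = 313 mol/s.
Outlet amounts (n = n₀ + ν ξ):
  B: 894.3 − 1(313) = 581.3
  D: 1726 − 1(313) = 1413
  C: 0 + 1(313) = 313
  A: 0 + 1(313) = 313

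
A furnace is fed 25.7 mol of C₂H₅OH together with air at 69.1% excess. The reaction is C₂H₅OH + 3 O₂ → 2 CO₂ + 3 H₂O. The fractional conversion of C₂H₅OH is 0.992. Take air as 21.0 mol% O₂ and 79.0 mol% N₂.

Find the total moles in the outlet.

672 mol

Stoichiometric O₂ = 3 × 25.7 = 77.1 mol; O₂ fed = 77.1 × 1.691 = 130.4 mol.
N₂ fed = 130.4 × 79/21 = 490.5 mol.
Fuel reacted = 0.992 × 25.7 → ξ = 25.49 mol.
Outlet (n = n₀ + ν ξ):
  C₂H₅OH: 25.7 − 1(25.49) = 0.2056
  O₂: 130.4 − 3(25.49) = 53.89
  N₂: 490.5 (inert)
  CO₂: 0 + 2(25.49) = 50.99
  H₂O: 0 + 3(25.49) = 76.48
Total out = 0.2056 + 53.89 + 490.5 + 50.99 + 76.48 = 672 mol.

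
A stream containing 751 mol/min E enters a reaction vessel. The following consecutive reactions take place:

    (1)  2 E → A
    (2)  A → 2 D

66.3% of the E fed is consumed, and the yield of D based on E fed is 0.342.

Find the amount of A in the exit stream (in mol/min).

121 mol/min

Conversion of E: E consumed = 2ξ₁ = 0.663 × 751 → ξ₁ = 249 mol/min.
Yield of D: 2ξ₂ / 751 = 0.342 → ξ₂ = 128.4 mol/min.
Outlet amounts (n = n₀ + Σ ν·ξ):
  E: 751 − 2(249) = 253.1
  A: 0 + 1(249) − 1(128.4) = 120.5
  D: 0 + 2(128.4) = 256.8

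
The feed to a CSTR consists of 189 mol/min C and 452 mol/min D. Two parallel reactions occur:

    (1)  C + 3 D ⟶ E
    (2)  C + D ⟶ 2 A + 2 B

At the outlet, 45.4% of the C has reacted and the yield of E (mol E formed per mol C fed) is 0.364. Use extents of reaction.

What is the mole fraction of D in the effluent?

Yield of E: 1ξ₁ / 189 = 0.364 → ξ₁ = 68.8 mol/min.
Conversion of C: 1ξ₁ + 1ξ₂ = 0.454 × 189 = 85.81 → ξ₂ = 17.01 mol/min.
Outlet amounts (n = n₀ + Σ ν·ξ):
  C: 189 − 1(68.8) − 1(17.01) = 103.2
  D: 452 − 3(68.8) − 1(17.01) = 228.6
  E: 0 + 1(68.8) = 68.8
  A: 0 + 2(17.01) = 34.02
  B: 0 + 2(17.01) = 34.02
Total out = 468.6 mol/min; y_D = 228.6 / 468.6 = 0.4878.

0.488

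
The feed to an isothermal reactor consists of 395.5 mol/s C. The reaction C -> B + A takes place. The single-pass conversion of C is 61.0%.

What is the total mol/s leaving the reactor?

C reacted = 0.61 × 395.5 = 241.3 mol/s; ν_C = −1, so ξ = 241.3/1 = 241.3 mol/s.
Outlet amounts (n = n₀ + ν ξ):
  C: 395.5 − 1(241.3) = 154.2
  B: 0 + 1(241.3) = 241.3
  A: 0 + 1(241.3) = 241.3
Total out = 154.2 + 241.3 + 241.3 = 636.8 mol/s.

637 mol/s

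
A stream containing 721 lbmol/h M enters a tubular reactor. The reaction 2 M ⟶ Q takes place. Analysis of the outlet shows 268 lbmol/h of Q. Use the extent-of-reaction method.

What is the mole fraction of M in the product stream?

0.408

For Q: n = n₀ + 1ξ → 268 = 0 + 1ξ, giving ξ = 268 lbmol/h.
Outlet amounts (n = n₀ + ν ξ):
  M: 721 − 2(268) = 185
  Q: 0 + 1(268) = 268
Total out = 453 lbmol/h; y_M = 185 / 453 = 0.4084.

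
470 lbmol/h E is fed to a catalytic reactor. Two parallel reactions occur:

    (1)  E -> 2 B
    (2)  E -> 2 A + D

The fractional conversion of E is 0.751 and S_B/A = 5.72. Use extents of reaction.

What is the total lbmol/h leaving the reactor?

Conversion of E: E consumed = 0.751 × 470 = 353 lbmol/h = 1ξ₁ + 1ξ₂.
Selectivity: 2ξ₁ / (2ξ₂) = 5.72 → ξ₁ = 5.72 ξ₂.
Substitute: (1·5.72 + 1) ξ₂ = 353 → ξ₂ = 52.53 lbmol/h, ξ₁ = 300.4 lbmol/h.
Outlet amounts (n = n₀ + Σ ν·ξ):
  E: 470 − 1(300.4) − 1(52.53) = 117
  B: 0 + 2(300.4) = 600.9
  A: 0 + 2(52.53) = 105.1
  D: 0 + 1(52.53) = 52.53
Total out = 117 + 600.9 + 105.1 + 52.53 = 875.5 lbmol/h.

875 lbmol/h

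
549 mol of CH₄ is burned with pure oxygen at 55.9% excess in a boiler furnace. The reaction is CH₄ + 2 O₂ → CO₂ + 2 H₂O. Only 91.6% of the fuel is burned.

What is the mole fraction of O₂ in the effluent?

0.312

Stoichiometric O₂ = 2 × 549 = 1098 mol; O₂ fed = 1098 × 1.559 = 1712 mol.
Fuel reacted = 0.916 × 549 → ξ = 502.9 mol.
Outlet (n = n₀ + ν ξ):
  CH₄: 549 − 1(502.9) = 46.12
  O₂: 1712 − 2(502.9) = 706
  CO₂: 0 + 1(502.9) = 502.9
  H₂O: 0 + 2(502.9) = 1006
Total out = 2261 mol; y_O₂ = 706 / 2261 = 0.3123.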